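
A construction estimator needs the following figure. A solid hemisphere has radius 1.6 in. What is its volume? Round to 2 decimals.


Shape: hemisphere (half of a sphere)
Radius r = 1.6 in
Formula: V = (1/2) * (4/3) * pi * r^3 = (2/3) * pi * r^3
r^3 = 4.096
(2/3) * 4.096 = 2.730667
V = 2.730667 * pi
V = 8.58
8.58 in^3


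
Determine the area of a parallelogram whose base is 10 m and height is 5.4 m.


Shape: parallelogram
Base b = 10 m, Height h = 5.4 m
Formula: A = b * h
A = 10 * 5.4
A = 54
54 m^2


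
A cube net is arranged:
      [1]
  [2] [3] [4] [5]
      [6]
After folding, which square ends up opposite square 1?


Net: cross layout. Take square 3 as the base (bottom).
Fold the four squares in the horizontal row up around 3: 2 -> left, 4 -> right, 5 wraps to the top.
Fold 1 and 6 up from 3: 1 -> back, 6 -> front.
Opposite pairs are therefore: (1, 6), (2, 4), (3, 5).
Face 1 is opposite face 6.
face 6


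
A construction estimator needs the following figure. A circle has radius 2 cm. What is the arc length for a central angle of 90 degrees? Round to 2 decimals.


Shape: circular arc
Radius r = 2 cm, Angle = 90 degrees
Formula: L = (angle/360) * 2 * pi * r
2 * pi * r = 4 * pi
L = (90/360) * 4 * pi
L = 1 * pi
L = 3.14
3.14 cm


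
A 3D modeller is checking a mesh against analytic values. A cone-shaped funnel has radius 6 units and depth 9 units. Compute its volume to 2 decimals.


Shape: cone
Radius r = 6 units, Height h = 9 units
Formula: V = (1/3) * pi * r^2 * h
r^2 = 36
pi * r^2 * h = pi * 36 * 9 = 324 * pi
V = 324 * pi / 3
V = 339.29
339.29 units^3


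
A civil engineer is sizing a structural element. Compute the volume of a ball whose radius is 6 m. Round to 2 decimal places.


Shape: sphere
Radius r = 6 m
Formula: V = (4/3) * pi * r^3
r^3 = 216
(4/3) * 216 = 288
V = 288 * pi
V = 904.78
904.78 m^3


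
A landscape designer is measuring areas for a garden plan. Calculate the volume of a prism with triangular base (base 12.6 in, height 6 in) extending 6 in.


Shape: triangular prism
Triangle base = 12.6 in, triangle height = 6 in, prism length L = 6 in
Formula: V = (1/2 * b * h_tri) * L
Cross-section area = 0.5 * 12.6 * 6 = 37.8
V = 37.8 * 6
V = 226.8
226.8 in^3


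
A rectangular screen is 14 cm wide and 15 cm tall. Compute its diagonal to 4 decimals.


Shape: rectangle (diagonal via Pythagoras)
Sides: 14 cm and 15 cm
Formula: d = sqrt(l^2 + w^2)
l^2 = 196, w^2 = 225
l^2 + w^2 = 421
d = sqrt(421)
d = 20.5183
20.5183 cm


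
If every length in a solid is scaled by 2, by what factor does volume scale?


Linear scale factor k = 2
Rule: under a linear scaling by k, volumes scale by k^3.
k^3 = 2 * 2 * 2
k^3 = 4 * 2
k^3 = 8
Volume scales by a factor of 8.
8 (dimensionless)


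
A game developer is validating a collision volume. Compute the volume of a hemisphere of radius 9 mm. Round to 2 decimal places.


Shape: hemisphere (half of a sphere)
Radius r = 9 mm
Formula: V = (1/2) * (4/3) * pi * r^3 = (2/3) * pi * r^3
r^3 = 729
(2/3) * 729 = 486
V = 486 * pi
V = 1526.81
1526.81 mm^3


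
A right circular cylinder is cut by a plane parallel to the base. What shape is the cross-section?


Solid: right circular cylinder
Cutting plane: parallel to the base
Visualize the intersection of the plane with the solid's surface.
The boundary of the cut region is a circle.
circle


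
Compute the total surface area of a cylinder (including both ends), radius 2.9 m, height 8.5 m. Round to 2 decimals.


Shape: closed cylinder
Radius r = 2.9 m, Height h = 8.5 m
Formula: SA = 2*pi*r^2 + 2*pi*r*h = 2*pi*r*(r + h)
r + h = 11.4
2 * r * (r + h) = 2 * 2.9 * 11.4 = 66.12
SA = 66.12 * pi
SA = 207.72
207.72 m^2


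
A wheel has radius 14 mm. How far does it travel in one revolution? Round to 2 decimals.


Shape: circle
Radius r = 14 mm
Formula: C = 2 * pi * r
C = 2 * pi * 14
C = 28 * pi
C = 87.96
87.96 mm


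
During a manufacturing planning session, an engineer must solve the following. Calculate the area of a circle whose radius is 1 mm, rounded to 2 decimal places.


Shape: circle
Radius r = 1 mm
Formula: A = pi * r^2
r^2 = 1^2 = 1
A = pi * 1
A = 3.14
3.14 mm^2


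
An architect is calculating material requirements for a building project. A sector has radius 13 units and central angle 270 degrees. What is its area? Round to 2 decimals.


Shape: circular sector
Radius r = 13 units, Angle = 270 degrees
Formula: A = (angle/360) * pi * r^2
r^2 = 169
Fraction of circle = 270/360
A = (270/360) * pi * 169
A = 126.75 * pi
A = 398.2
398.2 units^2


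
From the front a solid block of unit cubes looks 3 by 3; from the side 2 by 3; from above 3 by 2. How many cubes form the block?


Orthographic views of a solid rectangular block:
Front view 3 x 3 -> length = 3, height = 3
Side view 2 x 3 -> width = 2, height = 3 (consistent)
Top view 3 x 2 -> confirms length = 3, width = 2
The block is 3 x 2 x 3.
Total unit cubes = 3 * 2 * 3 = 18
18 unit cubes


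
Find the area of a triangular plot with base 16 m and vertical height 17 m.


Shape: triangle
Base b = 16 m, Height h = 17 m
Formula: A = (1/2) * b * h
A = 0.5 * 16 * 17
A = 0.5 * 272
A = 136
136 m^2


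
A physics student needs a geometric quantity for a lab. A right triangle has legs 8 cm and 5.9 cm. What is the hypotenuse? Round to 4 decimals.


Shape: right triangle
Legs a = 8 cm, b = 5.9 cm
Formula: c = sqrt(a^2 + b^2)
a^2 = 64, b^2 = 34.81
a^2 + b^2 = 98.81
c = sqrt(98.81)
c = 9.9403
9.9403 cm


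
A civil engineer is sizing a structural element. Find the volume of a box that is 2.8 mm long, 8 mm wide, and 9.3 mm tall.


Shape: rectangular prism
l = 2.8 mm, w = 8 mm, h = 9.3 mm
Formula: V = l * w * h
V = 2.8 * 8 * 9.3
V = 22.4 * 9.3
V = 208.32
208.32 mm^3


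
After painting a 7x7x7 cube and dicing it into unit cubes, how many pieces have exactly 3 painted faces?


Large cube: 7 x 7 x 7, cut into unit cubes.
Cubes with 3 painted faces are at the corners. A cube always has 8 corners.
Count = 8
8 unit cubes


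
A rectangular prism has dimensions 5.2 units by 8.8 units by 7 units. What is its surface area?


Shape: rectangular prism
l = 5.2 units, w = 8.8 units, h = 7 units
Formula: SA = 2(lw + lh + wh)
lw = 45.76, lh = 36.4, wh = 61.6
lw + lh + wh = 143.76
SA = 2 * 143.76
SA = 287.52
287.52 units^2


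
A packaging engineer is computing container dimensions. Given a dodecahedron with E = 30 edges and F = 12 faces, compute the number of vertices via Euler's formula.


Polyhedron: dodecahedron
Euler's formula for convex polyhedra: V - E + F = 2
Given: E = 30 edges and F = 12 faces
Solve for V:
V = 2 + E - F = 2 + 30 - 12 = 20
20 vertices


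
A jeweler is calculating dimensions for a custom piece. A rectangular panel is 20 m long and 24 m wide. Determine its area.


Shape: rectangle
Length l = 20 m, Width w = 24 m
Formula: A = l * w
A = 20 * 24
A = 480
480 m^2


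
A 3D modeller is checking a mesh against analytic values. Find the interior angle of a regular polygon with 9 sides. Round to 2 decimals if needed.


Shape: regular nonagon (9 sides)
Formula: interior angle = (n - 2) * 180 / n
(n - 2) = 7
(n - 2) * 180 = 1260
angle = 1260 / 9
angle = 140
140 degrees


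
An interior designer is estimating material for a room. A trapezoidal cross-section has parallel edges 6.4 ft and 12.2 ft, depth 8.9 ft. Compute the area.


Shape: trapezoid
Parallel sides a = 6.4 ft, b = 12.2 ft; Height h = 8.9 ft
Formula: A = (a + b) * h / 2
a + b = 6.4 + 12.2 = 18.6
A = 18.6 * 8.9 / 2
A = 165.54 / 2
A = 82.77
82.77 ft^2


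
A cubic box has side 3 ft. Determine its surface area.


Shape: cube
Side s = 3 ft
A cube has 6 square faces.
Formula: SA = 6 * s^2
s^2 = 9
SA = 6 * 9
SA = 54
54 ft^2


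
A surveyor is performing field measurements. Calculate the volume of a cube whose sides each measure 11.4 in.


Shape: cube
Side s = 11.4 in
Formula: V = s^3
V = 11.4 * 11.4 * 11.4
V = 129.96 * 11.4
V = 1481.544
1481.544 in^3


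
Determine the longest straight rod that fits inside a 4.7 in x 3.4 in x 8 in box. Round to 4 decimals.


Shape: rectangular box (space diagonal)
l = 4.7 in, w = 3.4 in, h = 8 in
Visualize: the diagonal of the base, then a right triangle with that diagonal and the height.
Formula: d = sqrt(l^2 + w^2 + h^2)
l^2 + w^2 + h^2 = 22.09 + 11.56 + 64 = 97.65
d = sqrt(97.65)
d = 9.8818
9.8818 in


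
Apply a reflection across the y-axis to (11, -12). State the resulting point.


Transformation: reflection
Original point: (11, -12)
Rule for reflection over the y-axis: (x, y) -> (-x, y)
Apply: (11, -12) -> (-11, -12)
(-11, -12)


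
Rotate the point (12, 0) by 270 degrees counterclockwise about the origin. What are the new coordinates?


Transformation: rotation about the origin
Original point: (12, 0)
Rule for 270 deg counterclockwise: (x, y) -> (y, -x)
Apply: (12, 0) -> (0, -12)
(0, -12)


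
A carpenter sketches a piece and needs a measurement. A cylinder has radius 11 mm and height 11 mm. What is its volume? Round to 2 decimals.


Shape: cylinder
Radius r = 11 mm, Height h = 11 mm
Formula: V = pi * r^2 * h
r^2 = 121
V = pi * 121 * 11
V = 1331 * pi
V = 4181.46
4181.46 mm^3


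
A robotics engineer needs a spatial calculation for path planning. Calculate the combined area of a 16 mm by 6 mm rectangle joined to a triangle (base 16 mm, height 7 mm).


Composite shape: rectangle + triangle
Rectangle area = 16 * 6 = 96
Triangle area = 0.5 * 16 * 7 = 56
Total = 96 + 56
Total = 152
152 mm^2


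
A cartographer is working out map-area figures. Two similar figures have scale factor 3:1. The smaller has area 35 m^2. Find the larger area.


Linear scale factor k = 3
Original area = 35 m^2
Rule: under a linear scaling by k, areas scale by k^2.
k^2 = 3^2 = 9
New area = 35 * 9
New area = 315
315 m^2


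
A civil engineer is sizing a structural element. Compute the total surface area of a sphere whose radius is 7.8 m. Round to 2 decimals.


Shape: sphere
Radius r = 7.8 m
Formula: SA = 4 * pi * r^2
r^2 = 60.84
SA = 4 * pi * 60.84
SA = 243.36 * pi
SA = 764.54
764.54 m^2


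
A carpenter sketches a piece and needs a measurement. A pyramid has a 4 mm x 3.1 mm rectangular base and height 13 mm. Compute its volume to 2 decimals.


Shape: rectangular pyramid
Base: 4 mm x 3.1 mm, Height h = 13 mm
Formula: V = (1/3) * base_area * h
base_area = 4 * 3.1 = 12.4
base_area * h = 12.4 * 13 = 161.2
V = 161.2 / 3
V = 53.73
53.73 mm^3


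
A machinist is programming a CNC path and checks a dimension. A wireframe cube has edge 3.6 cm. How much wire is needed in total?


Shape: cube
Side s = 3.6 cm
A cube has 12 edges, all equal.
Formula: total edge length = 12 * s
Total = 12 * 3.6
Total = 43.2
43.2 cm


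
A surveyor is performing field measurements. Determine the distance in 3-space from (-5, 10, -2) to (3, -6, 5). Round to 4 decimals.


3D distance between two points
P1 = (-5, 10, -2), P2 = (3, -6, 5)
Formula: d = sqrt((x2-x1)^2 + (y2-y1)^2 + (z2-z1)^2)
dx = 3 - -5 = 8
dy = -6 - 10 = -16
dz = 5 - -2 = 7
dx^2 + dy^2 + dz^2 = 64 + 256 + 49 = 369
d = sqrt(369)
d = 19.2094
19.2094 units


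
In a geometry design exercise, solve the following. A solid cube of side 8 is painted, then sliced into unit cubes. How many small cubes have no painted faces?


Large cube: 8 x 8 x 8, cut into unit cubes.
n = 8, so n - 2 = 6
Unpainted cubes form the interior (n - 2)^3 block.
(n - 2)^3 = 6^3 = 216
216 unit cubes


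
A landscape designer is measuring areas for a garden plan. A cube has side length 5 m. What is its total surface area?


Shape: cube
Side s = 5 m
A cube has 6 square faces.
Formula: SA = 6 * s^2
s^2 = 25
SA = 6 * 25
SA = 150
150 m^2


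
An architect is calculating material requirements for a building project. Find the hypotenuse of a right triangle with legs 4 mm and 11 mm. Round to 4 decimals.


Shape: right triangle
Legs a = 4 mm, b = 11 mm
Formula: c = sqrt(a^2 + b^2)
a^2 = 16, b^2 = 121
a^2 + b^2 = 137
c = sqrt(137)
c = 11.7047
11.7047 mm


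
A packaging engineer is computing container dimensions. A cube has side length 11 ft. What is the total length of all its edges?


Shape: cube
Side s = 11 ft
A cube has 12 edges, all equal.
Formula: total edge length = 12 * s
Total = 12 * 11
Total = 132
132 ft


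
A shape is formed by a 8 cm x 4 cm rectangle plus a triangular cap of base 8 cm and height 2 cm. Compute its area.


Composite shape: rectangle + triangle
Rectangle area = 8 * 4 = 32
Triangle area = 0.5 * 8 * 2 = 8
Total = 32 + 8
Total = 40
40 cm^2


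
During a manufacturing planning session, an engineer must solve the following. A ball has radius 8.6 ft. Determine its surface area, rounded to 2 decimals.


Shape: sphere
Radius r = 8.6 ft
Formula: SA = 4 * pi * r^2
r^2 = 73.96
SA = 4 * pi * 73.96
SA = 295.84 * pi
SA = 929.41
929.41 ft^2


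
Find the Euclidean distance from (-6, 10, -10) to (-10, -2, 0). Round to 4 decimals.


3D distance between two points
P1 = (-6, 10, -10), P2 = (-10, -2, 0)
Formula: d = sqrt((x2-x1)^2 + (y2-y1)^2 + (z2-z1)^2)
dx = -10 - -6 = -4
dy = -2 - 10 = -12
dz = 0 - -10 = 10
dx^2 + dy^2 + dz^2 = 16 + 144 + 100 = 260
d = sqrt(260)
d = 16.1245
16.1245 units


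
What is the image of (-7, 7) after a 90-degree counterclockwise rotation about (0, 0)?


Transformation: rotation about the origin
Original point: (-7, 7)
Rule for 90 deg counterclockwise: (x, y) -> (-y, x)
Apply: (-7, 7) -> (-7, -7)
(-7, -7)


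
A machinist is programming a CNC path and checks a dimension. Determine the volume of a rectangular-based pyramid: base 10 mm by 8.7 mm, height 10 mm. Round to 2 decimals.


Shape: rectangular pyramid
Base: 10 mm x 8.7 mm, Height h = 10 mm
Formula: V = (1/3) * base_area * h
base_area = 10 * 8.7 = 87
base_area * h = 87 * 10 = 870
V = 870 / 3
V = 290
290 mm^3


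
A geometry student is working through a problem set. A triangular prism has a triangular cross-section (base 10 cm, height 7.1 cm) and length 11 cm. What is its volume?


Shape: triangular prism
Triangle base = 10 cm, triangle height = 7.1 cm, prism length L = 11 cm
Formula: V = (1/2 * b * h_tri) * L
Cross-section area = 0.5 * 10 * 7.1 = 35.5
V = 35.5 * 11
V = 390.5
390.5 cm^3


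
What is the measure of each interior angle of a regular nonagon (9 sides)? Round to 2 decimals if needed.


Shape: regular nonagon (9 sides)
Formula: interior angle = (n - 2) * 180 / n
(n - 2) = 7
(n - 2) * 180 = 1260
angle = 1260 / 9
angle = 140
140 degrees


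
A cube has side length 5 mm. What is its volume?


Shape: cube
Side s = 5 mm
Formula: V = s^3
V = 5 * 5 * 5
V = 25 * 5
V = 125
125 mm^3


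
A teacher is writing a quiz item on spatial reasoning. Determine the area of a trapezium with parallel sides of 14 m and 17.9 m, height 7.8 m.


Shape: trapezoid
Parallel sides a = 14 m, b = 17.9 m; Height h = 7.8 m
Formula: A = (a + b) * h / 2
a + b = 14 + 17.9 = 31.9
A = 31.9 * 7.8 / 2
A = 248.82 / 2
A = 124.41
124.41 m^2


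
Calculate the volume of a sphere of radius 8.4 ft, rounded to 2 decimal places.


Shape: sphere
Radius r = 8.4 ft
Formula: V = (4/3) * pi * r^3
r^3 = 592.704
(4/3) * 592.704 = 790.272
V = 790.272 * pi
V = 2482.71
2482.71 ft^3


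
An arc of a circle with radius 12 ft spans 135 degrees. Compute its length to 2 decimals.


Shape: circular arc
Radius r = 12 ft, Angle = 135 degrees
Formula: L = (angle/360) * 2 * pi * r
2 * pi * r = 24 * pi
L = (135/360) * 24 * pi
L = 9 * pi
L = 28.27
28.27 ft


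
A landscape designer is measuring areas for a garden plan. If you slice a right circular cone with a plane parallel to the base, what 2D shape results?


Solid: right circular cone
Cutting plane: parallel to the base
Visualize the intersection of the plane with the solid's surface.
The boundary of the cut region is a circle.
circle


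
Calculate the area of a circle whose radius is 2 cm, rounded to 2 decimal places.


Shape: circle
Radius r = 2 cm
Formula: A = pi * r^2
r^2 = 2^2 = 4
A = pi * 4
A = 12.57
12.57 cm^2


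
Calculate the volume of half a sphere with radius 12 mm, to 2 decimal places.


Shape: hemisphere (half of a sphere)
Radius r = 12 mm
Formula: V = (1/2) * (4/3) * pi * r^3 = (2/3) * pi * r^3
r^3 = 1728
(2/3) * 1728 = 1152
V = 1152 * pi
V = 3619.11
3619.11 mm^3


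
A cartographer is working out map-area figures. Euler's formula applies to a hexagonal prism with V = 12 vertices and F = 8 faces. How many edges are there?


Polyhedron: hexagonal prism
Euler's formula for convex polyhedra: V - E + F = 2
Given: V = 12 vertices and F = 8 faces
Solve for E:
E = V + F - 2 = 12 + 8 - 2 = 18
18 edges


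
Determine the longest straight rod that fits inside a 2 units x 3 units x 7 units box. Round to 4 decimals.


Shape: rectangular box (space diagonal)
l = 2 units, w = 3 units, h = 7 units
Visualize: the diagonal of the base, then a right triangle with that diagonal and the height.
Formula: d = sqrt(l^2 + w^2 + h^2)
l^2 + w^2 + h^2 = 4 + 9 + 49 = 62
d = sqrt(62)
d = 7.874
7.874 units


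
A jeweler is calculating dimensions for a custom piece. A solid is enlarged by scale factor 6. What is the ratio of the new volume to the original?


Linear scale factor k = 6
Rule: under a linear scaling by k, volumes scale by k^3.
k^3 = 6 * 6 * 6
k^3 = 36 * 6
k^3 = 216
Volume scales by a factor of 216.
216 (dimensionless)


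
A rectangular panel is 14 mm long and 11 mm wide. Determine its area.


Shape: rectangle
Length l = 14 mm, Width w = 11 mm
Formula: A = l * w
A = 14 * 11
A = 154
154 mm^2


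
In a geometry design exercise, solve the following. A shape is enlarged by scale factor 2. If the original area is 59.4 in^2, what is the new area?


Linear scale factor k = 2
Original area = 59.4 in^2
Rule: under a linear scaling by k, areas scale by k^2.
k^2 = 2^2 = 4
New area = 59.4 * 4
New area = 237.6
237.6 in^2


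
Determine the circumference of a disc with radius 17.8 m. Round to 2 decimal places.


Shape: circle
Radius r = 17.8 m
Formula: C = 2 * pi * r
C = 2 * pi * 17.8
C = 35.6 * pi
C = 111.84
111.84 m


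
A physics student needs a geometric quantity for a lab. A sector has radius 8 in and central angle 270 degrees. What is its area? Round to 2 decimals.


Shape: circular sector
Radius r = 8 in, Angle = 270 degrees
Formula: A = (angle/360) * pi * r^2
r^2 = 64
Fraction of circle = 270/360
A = (270/360) * pi * 64
A = 48 * pi
A = 150.8
150.8 in^2


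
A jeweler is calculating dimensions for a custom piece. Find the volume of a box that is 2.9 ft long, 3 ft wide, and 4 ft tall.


Shape: rectangular prism
l = 2.9 ft, w = 3 ft, h = 4 ft
Formula: V = l * w * h
V = 2.9 * 3 * 4
V = 8.7 * 4
V = 34.8
34.8 ft^3


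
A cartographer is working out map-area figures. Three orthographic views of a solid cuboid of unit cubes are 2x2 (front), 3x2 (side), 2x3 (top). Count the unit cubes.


Orthographic views of a solid rectangular block:
Front view 2 x 2 -> length = 2, height = 2
Side view 3 x 2 -> width = 3, height = 2 (consistent)
Top view 2 x 3 -> confirms length = 2, width = 3
The block is 2 x 3 x 2.
Total unit cubes = 2 * 3 * 2 = 12
12 unit cubes


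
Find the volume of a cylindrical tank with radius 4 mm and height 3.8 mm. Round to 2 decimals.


Shape: cylinder
Radius r = 4 mm, Height h = 3.8 mm
Formula: V = pi * r^2 * h
r^2 = 16
V = pi * 16 * 3.8
V = 60.8 * pi
V = 191.01
191.01 mm^3


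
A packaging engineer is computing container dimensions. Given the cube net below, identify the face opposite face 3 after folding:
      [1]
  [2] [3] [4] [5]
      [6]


Net: cross layout. Take square 3 as the base (bottom).
Fold the four squares in the horizontal row up around 3: 2 -> left, 4 -> right, 5 wraps to the top.
Fold 1 and 6 up from 3: 1 -> back, 6 -> front.
Opposite pairs are therefore: (1, 6), (2, 4), (3, 5).
Face 3 is opposite face 5.
face 5


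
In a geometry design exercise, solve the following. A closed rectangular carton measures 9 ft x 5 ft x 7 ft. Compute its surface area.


Shape: rectangular prism
l = 9 ft, w = 5 ft, h = 7 ft
Formula: SA = 2(lw + lh + wh)
lw = 45, lh = 63, wh = 35
lw + lh + wh = 143
SA = 2 * 143
SA = 286
286 ft^2


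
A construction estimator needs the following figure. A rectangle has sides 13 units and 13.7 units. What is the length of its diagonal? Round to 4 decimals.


Shape: rectangle (diagonal via Pythagoras)
Sides: 13 units and 13.7 units
Formula: d = sqrt(l^2 + w^2)
l^2 = 169, w^2 = 187.69
l^2 + w^2 = 356.69
d = sqrt(356.69)
d = 18.8862
18.8862 units


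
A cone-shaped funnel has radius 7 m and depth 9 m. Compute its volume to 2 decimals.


Shape: cone
Radius r = 7 m, Height h = 9 m
Formula: V = (1/3) * pi * r^2 * h
r^2 = 49
pi * r^2 * h = pi * 49 * 9 = 441 * pi
V = 441 * pi / 3
V = 461.81
461.81 m^3


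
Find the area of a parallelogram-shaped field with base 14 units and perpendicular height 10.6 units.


Shape: parallelogram
Base b = 14 units, Height h = 10.6 units
Formula: A = b * h
A = 14 * 10.6
A = 148.4
148.4 units^2


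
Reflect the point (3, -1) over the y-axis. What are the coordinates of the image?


Transformation: reflection
Original point: (3, -1)
Rule for reflection over the y-axis: (x, y) -> (-x, y)
Apply: (3, -1) -> (-3, -1)
(-3, -1)


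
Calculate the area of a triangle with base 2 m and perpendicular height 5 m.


Shape: triangle
Base b = 2 m, Height h = 5 m
Formula: A = (1/2) * b * h
A = 0.5 * 2 * 5
A = 0.5 * 10
A = 5
5 m^2


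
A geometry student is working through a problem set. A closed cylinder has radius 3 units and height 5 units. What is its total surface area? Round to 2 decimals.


Shape: closed cylinder
Radius r = 3 units, Height h = 5 units
Formula: SA = 2*pi*r^2 + 2*pi*r*h = 2*pi*r*(r + h)
r + h = 8
2 * r * (r + h) = 2 * 3 * 8 = 48
SA = 48 * pi
SA = 150.8
150.8 units^2


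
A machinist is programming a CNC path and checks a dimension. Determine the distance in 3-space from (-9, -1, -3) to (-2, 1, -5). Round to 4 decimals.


3D distance between two points
P1 = (-9, -1, -3), P2 = (-2, 1, -5)
Formula: d = sqrt((x2-x1)^2 + (y2-y1)^2 + (z2-z1)^2)
dx = -2 - -9 = 7
dy = 1 - -1 = 2
dz = -5 - -3 = -2
dx^2 + dy^2 + dz^2 = 49 + 4 + 4 = 57
d = sqrt(57)
d = 7.5498
7.5498 units


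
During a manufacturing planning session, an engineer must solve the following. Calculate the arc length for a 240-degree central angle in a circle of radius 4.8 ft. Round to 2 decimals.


Shape: circular arc
Radius r = 4.8 ft, Angle = 240 degrees
Formula: L = (angle/360) * 2 * pi * r
2 * pi * r = 9.6 * pi
L = (240/360) * 9.6 * pi
L = 6.4 * pi
L = 20.11
20.11 ft


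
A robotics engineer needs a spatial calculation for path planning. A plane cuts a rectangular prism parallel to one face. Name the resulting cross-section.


Solid: rectangular prism
Cutting plane: parallel to one face
Visualize the intersection of the plane with the solid's surface.
The boundary of the cut region is a rectangle.
rectangle


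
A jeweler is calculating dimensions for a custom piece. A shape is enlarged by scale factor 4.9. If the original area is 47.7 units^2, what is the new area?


Linear scale factor k = 4.9
Original area = 47.7 units^2
Rule: under a linear scaling by k, areas scale by k^2.
k^2 = 4.9^2 = 24.01
New area = 47.7 * 24.01
New area = 1145.277
1145.277 units^2


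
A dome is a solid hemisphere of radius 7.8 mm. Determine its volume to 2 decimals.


Shape: hemisphere (half of a sphere)
Radius r = 7.8 mm
Formula: V = (1/2) * (4/3) * pi * r^3 = (2/3) * pi * r^3
r^3 = 474.552
(2/3) * 474.552 = 316.368
V = 316.368 * pi
V = 993.9
993.9 mm^3


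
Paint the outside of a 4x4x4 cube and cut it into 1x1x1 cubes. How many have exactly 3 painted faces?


Large cube: 4 x 4 x 4, cut into unit cubes.
Cubes with 3 painted faces are at the corners. A cube always has 8 corners.
Count = 8
8 unit cubes


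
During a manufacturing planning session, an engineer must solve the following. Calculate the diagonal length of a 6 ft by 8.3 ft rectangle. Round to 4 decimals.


Shape: rectangle (diagonal via Pythagoras)
Sides: 6 ft and 8.3 ft
Formula: d = sqrt(l^2 + w^2)
l^2 = 36, w^2 = 68.89
l^2 + w^2 = 104.89
d = sqrt(104.89)
d = 10.2416
10.2416 ft


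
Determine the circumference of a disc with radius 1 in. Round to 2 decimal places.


Shape: circle
Radius r = 1 in
Formula: C = 2 * pi * r
C = 2 * pi * 1
C = 2 * pi
C = 6.28
6.28 in


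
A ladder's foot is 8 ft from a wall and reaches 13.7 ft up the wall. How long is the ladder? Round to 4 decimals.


Shape: right triangle
Legs a = 8 ft, b = 13.7 ft
Formula: c = sqrt(a^2 + b^2)
a^2 = 64, b^2 = 187.69
a^2 + b^2 = 251.69
c = sqrt(251.69)
c = 15.8647
15.8647 ft


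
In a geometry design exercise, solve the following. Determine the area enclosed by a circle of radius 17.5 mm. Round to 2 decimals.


Shape: circle
Radius r = 17.5 mm
Formula: A = pi * r^2
r^2 = 17.5^2 = 306.25
A = pi * 306.25
A = 962.11
962.11 mm^2


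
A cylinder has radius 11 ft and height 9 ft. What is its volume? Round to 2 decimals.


Shape: cylinder
Radius r = 11 ft, Height h = 9 ft
Formula: V = pi * r^2 * h
r^2 = 121
V = pi * 121 * 9
V = 1089 * pi
V = 3421.19
3421.19 ft^3


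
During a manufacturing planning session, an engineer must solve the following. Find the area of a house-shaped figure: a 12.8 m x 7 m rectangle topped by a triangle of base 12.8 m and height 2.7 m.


Composite shape: rectangle + triangle
Rectangle area = 12.8 * 7 = 89.6
Triangle area = 0.5 * 12.8 * 2.7 = 17.28
Total = 89.6 + 17.28
Total = 106.88
106.88 m^2


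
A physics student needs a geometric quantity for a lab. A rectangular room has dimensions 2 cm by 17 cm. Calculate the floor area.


Shape: rectangle
Length l = 2 cm, Width w = 17 cm
Formula: A = l * w
A = 2 * 17
A = 34
34 cm^2


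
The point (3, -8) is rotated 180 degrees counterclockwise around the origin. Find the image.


Transformation: rotation about the origin
Original point: (3, -8)
Rule for 180 deg: (x, y) -> (-x, -y)
Apply: (3, -8) -> (-3, 8)
(-3, 8)


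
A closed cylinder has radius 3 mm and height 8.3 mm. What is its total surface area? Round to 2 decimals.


Shape: closed cylinder
Radius r = 3 mm, Height h = 8.3 mm
Formula: SA = 2*pi*r^2 + 2*pi*r*h = 2*pi*r*(r + h)
r + h = 11.3
2 * r * (r + h) = 2 * 3 * 11.3 = 67.8
SA = 67.8 * pi
SA = 213
213 mm^2


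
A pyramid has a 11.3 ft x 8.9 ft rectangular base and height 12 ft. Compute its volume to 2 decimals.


Shape: rectangular pyramid
Base: 11.3 ft x 8.9 ft, Height h = 12 ft
Formula: V = (1/3) * base_area * h
base_area = 11.3 * 8.9 = 100.57
base_area * h = 100.57 * 12 = 1206.84
V = 1206.84 / 3
V = 402.28
402.28 ft^3


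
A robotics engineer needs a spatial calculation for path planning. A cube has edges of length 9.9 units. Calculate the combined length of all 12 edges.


Shape: cube
Side s = 9.9 units
A cube has 12 edges, all equal.
Formula: total edge length = 12 * s
Total = 12 * 9.9
Total = 118.8
118.8 units


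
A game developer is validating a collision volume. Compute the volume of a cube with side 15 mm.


Shape: cube
Side s = 15 mm
Formula: V = s^3
V = 15 * 15 * 15
V = 225 * 15
V = 3375
3375 mm^3


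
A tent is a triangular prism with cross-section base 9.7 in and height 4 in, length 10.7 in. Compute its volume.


Shape: triangular prism
Triangle base = 9.7 in, triangle height = 4 in, prism length L = 10.7 in
Formula: V = (1/2 * b * h_tri) * L
Cross-section area = 0.5 * 9.7 * 4 = 19.4
V = 19.4 * 10.7
V = 207.58
207.58 in^3


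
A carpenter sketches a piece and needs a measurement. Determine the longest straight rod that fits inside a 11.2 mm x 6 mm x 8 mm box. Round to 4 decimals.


Shape: rectangular box (space diagonal)
l = 11.2 mm, w = 6 mm, h = 8 mm
Visualize: the diagonal of the base, then a right triangle with that diagonal and the height.
Formula: d = sqrt(l^2 + w^2 + h^2)
l^2 + w^2 + h^2 = 125.44 + 36 + 64 = 225.44
d = sqrt(225.44)
d = 15.0147
15.0147 mm


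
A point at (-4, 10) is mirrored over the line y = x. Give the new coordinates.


Transformation: reflection
Original point: (-4, 10)
Rule for reflection over y = x: (x, y) -> (y, x)
Apply: (-4, 10) -> (10, -4)
(10, -4)


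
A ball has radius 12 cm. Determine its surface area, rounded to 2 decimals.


Shape: sphere
Radius r = 12 cm
Formula: SA = 4 * pi * r^2
r^2 = 144
SA = 4 * pi * 144
SA = 576 * pi
SA = 1809.56
1809.56 cm^2


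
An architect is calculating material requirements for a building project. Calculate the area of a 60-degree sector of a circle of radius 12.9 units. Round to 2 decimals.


Shape: circular sector
Radius r = 12.9 units, Angle = 60 degrees
Formula: A = (angle/360) * pi * r^2
r^2 = 166.41
Fraction of circle = 60/360
A = (60/360) * pi * 166.41
A = 27.735 * pi
A = 87.13
87.13 units^2


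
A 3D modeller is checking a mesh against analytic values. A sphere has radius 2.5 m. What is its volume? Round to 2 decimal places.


Shape: sphere
Radius r = 2.5 m
Formula: V = (4/3) * pi * r^3
r^3 = 15.625
(4/3) * 15.625 = 20.833333
V = 20.833333 * pi
V = 65.45
65.45 m^3


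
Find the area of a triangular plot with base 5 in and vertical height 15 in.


Shape: triangle
Base b = 5 in, Height h = 15 in
Formula: A = (1/2) * b * h
A = 0.5 * 5 * 15
A = 0.5 * 75
A = 37.5
37.5 in^2


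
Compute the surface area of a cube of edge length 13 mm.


Shape: cube
Side s = 13 mm
A cube has 6 square faces.
Formula: SA = 6 * s^2
s^2 = 169
SA = 6 * 169
SA = 1014
1014 mm^2


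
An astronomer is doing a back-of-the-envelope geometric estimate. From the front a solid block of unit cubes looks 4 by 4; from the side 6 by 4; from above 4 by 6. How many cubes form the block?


Orthographic views of a solid rectangular block:
Front view 4 x 4 -> length = 4, height = 4
Side view 6 x 4 -> width = 6, height = 4 (consistent)
Top view 4 x 6 -> confirms length = 4, width = 6
The block is 4 x 6 x 4.
Total unit cubes = 4 * 6 * 4 = 96
96 unit cubes


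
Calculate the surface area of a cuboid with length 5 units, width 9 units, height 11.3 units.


Shape: rectangular prism
l = 5 units, w = 9 units, h = 11.3 units
Formula: SA = 2(lw + lh + wh)
lw = 45, lh = 56.5, wh = 101.7
lw + lh + wh = 203.2
SA = 2 * 203.2
SA = 406.4
406.4 units^2


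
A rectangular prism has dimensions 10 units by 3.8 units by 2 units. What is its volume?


Shape: rectangular prism
l = 10 units, w = 3.8 units, h = 2 units
Formula: V = l * w * h
V = 10 * 3.8 * 2
V = 38 * 2
V = 76
76 units^3


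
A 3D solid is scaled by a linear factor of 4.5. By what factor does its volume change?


Linear scale factor k = 4.5
Rule: under a linear scaling by k, volumes scale by k^3.
k^3 = 4.5 * 4.5 * 4.5
k^3 = 20.25 * 4.5
k^3 = 91.125
Volume scales by a factor of 91.125.
91.125 (dimensionless)


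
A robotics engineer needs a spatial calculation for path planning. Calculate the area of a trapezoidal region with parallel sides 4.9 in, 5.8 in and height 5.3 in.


Shape: trapezoid
Parallel sides a = 4.9 in, b = 5.8 in; Height h = 5.3 in
Formula: A = (a + b) * h / 2
a + b = 4.9 + 5.8 = 10.7
A = 10.7 * 5.3 / 2
A = 56.71 / 2
A = 28.355
28.355 in^2


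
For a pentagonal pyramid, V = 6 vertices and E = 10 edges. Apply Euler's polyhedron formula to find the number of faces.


Polyhedron: pentagonal pyramid
Euler's formula for convex polyhedra: V - E + F = 2
Given: V = 6 vertices and E = 10 edges
Solve for F:
F = 2 + E - V = 2 + 10 - 6 = 6
6 faces


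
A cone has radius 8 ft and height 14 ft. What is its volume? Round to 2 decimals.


Shape: cone
Radius r = 8 ft, Height h = 14 ft
Formula: V = (1/3) * pi * r^2 * h
r^2 = 64
pi * r^2 * h = pi * 64 * 14 = 896 * pi
V = 896 * pi / 3
V = 938.29
938.29 ft^3


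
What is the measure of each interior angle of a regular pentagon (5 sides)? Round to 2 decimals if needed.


Shape: regular pentagon (5 sides)
Formula: interior angle = (n - 2) * 180 / n
(n - 2) = 3
(n - 2) * 180 = 540
angle = 540 / 5
angle = 108
108 degrees


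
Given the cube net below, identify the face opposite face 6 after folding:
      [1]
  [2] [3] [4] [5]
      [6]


Net: cross layout. Take square 3 as the base (bottom).
Fold the four squares in the horizontal row up around 3: 2 -> left, 4 -> right, 5 wraps to the top.
Fold 1 and 6 up from 3: 1 -> back, 6 -> front.
Opposite pairs are therefore: (1, 6), (2, 4), (3, 5).
Face 6 is opposite face 1.
face 1


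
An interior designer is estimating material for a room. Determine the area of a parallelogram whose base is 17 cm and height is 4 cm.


Shape: parallelogram
Base b = 17 cm, Height h = 4 cm
Formula: A = b * h
A = 17 * 4
A = 68
68 cm^2


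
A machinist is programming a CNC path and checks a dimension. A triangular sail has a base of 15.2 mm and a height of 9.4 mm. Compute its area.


Shape: triangle
Base b = 15.2 mm, Height h = 9.4 mm
Formula: A = (1/2) * b * h
A = 0.5 * 15.2 * 9.4
A = 0.5 * 142.88
A = 71.44
71.44 mm^2


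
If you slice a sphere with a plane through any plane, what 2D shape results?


Solid: sphere
Cutting plane: through any plane
Visualize the intersection of the plane with the solid's surface.
The boundary of the cut region is a circle.
circle


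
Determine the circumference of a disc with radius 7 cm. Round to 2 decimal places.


Shape: circle
Radius r = 7 cm
Formula: C = 2 * pi * r
C = 2 * pi * 7
C = 14 * pi
C = 43.98
43.98 cm


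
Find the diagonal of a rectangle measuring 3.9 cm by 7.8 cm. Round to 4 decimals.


Shape: rectangle (diagonal via Pythagoras)
Sides: 3.9 cm and 7.8 cm
Formula: d = sqrt(l^2 + w^2)
l^2 = 15.21, w^2 = 60.84
l^2 + w^2 = 76.05
d = sqrt(76.05)
d = 8.7207
8.7207 cm


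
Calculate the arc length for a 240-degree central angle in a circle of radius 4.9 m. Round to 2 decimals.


Shape: circular arc
Radius r = 4.9 m, Angle = 240 degrees
Formula: L = (angle/360) * 2 * pi * r
2 * pi * r = 9.8 * pi
L = (240/360) * 9.8 * pi
L = 6.533333 * pi
L = 20.53
20.53 m


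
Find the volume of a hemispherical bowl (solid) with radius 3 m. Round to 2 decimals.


Shape: hemisphere (half of a sphere)
Radius r = 3 m
Formula: V = (1/2) * (4/3) * pi * r^3 = (2/3) * pi * r^3
r^3 = 27
(2/3) * 27 = 18
V = 18 * pi
V = 56.55
56.55 m^3


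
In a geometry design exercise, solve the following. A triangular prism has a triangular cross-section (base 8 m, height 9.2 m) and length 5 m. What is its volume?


Shape: triangular prism
Triangle base = 8 m, triangle height = 9.2 m, prism length L = 5 m
Formula: V = (1/2 * b * h_tri) * L
Cross-section area = 0.5 * 8 * 9.2 = 36.8
V = 36.8 * 5
V = 184
184 m^3


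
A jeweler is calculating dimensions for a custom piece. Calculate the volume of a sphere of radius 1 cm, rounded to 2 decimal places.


Shape: sphere
Radius r = 1 cm
Formula: V = (4/3) * pi * r^3
r^3 = 1
(4/3) * 1 = 1.333333
V = 1.333333 * pi
V = 4.19
4.19 cm^3


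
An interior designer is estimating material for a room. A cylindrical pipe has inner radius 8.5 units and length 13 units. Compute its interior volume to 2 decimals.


Shape: cylinder
Radius r = 8.5 units, Height h = 13 units
Formula: V = pi * r^2 * h
r^2 = 72.25
V = pi * 72.25 * 13
V = 939.25 * pi
V = 2950.74
2950.74 units^3


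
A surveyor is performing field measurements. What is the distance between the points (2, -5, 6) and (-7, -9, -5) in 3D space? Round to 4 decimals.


3D distance between two points
P1 = (2, -5, 6), P2 = (-7, -9, -5)
Formula: d = sqrt((x2-x1)^2 + (y2-y1)^2 + (z2-z1)^2)
dx = -7 - 2 = -9
dy = -9 - -5 = -4
dz = -5 - 6 = -11
dx^2 + dy^2 + dz^2 = 81 + 16 + 121 = 218
d = sqrt(218)
d = 14.7648
14.7648 units


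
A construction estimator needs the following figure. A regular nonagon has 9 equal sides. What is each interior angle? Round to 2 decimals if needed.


Shape: regular nonagon (9 sides)
Formula: interior angle = (n - 2) * 180 / n
(n - 2) = 7
(n - 2) * 180 = 1260
angle = 1260 / 9
angle = 140
140 degrees


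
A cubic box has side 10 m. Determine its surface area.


Shape: cube
Side s = 10 m
A cube has 6 square faces.
Formula: SA = 6 * s^2
s^2 = 100
SA = 6 * 100
SA = 600
600 m^2


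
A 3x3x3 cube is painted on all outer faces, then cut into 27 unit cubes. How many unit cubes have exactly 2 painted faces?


Large cube: 3 x 3 x 3, cut into unit cubes.
n = 3, so n - 2 = 1
Cubes with 2 painted faces lie along the edges, excluding corners.
A cube has 12 edges; each contributes (n - 2) = 1 such cubes.
Count = 12 * 1 = 12
12 unit cubes


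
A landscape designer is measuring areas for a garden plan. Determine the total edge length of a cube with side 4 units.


Shape: cube
Side s = 4 units
A cube has 12 edges, all equal.
Formula: total edge length = 12 * s
Total = 12 * 4
Total = 48
48 units


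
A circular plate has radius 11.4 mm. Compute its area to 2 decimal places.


Shape: circle
Radius r = 11.4 mm
Formula: A = pi * r^2
r^2 = 11.4^2 = 129.96
A = pi * 129.96
A = 408.28
408.28 mm^2


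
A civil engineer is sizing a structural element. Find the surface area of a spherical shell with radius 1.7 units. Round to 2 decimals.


Shape: sphere
Radius r = 1.7 units
Formula: SA = 4 * pi * r^2
r^2 = 2.89
SA = 4 * pi * 2.89
SA = 11.56 * pi
SA = 36.32
36.32 units^2


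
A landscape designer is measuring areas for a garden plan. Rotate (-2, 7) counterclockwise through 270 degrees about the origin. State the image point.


Transformation: rotation about the origin
Original point: (-2, 7)
Rule for 270 deg counterclockwise: (x, y) -> (y, -x)
Apply: (-2, 7) -> (7, 2)
(7, 2)


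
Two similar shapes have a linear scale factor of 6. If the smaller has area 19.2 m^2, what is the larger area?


Linear scale factor k = 6
Original area = 19.2 m^2
Rule: under a linear scaling by k, areas scale by k^2.
k^2 = 6^2 = 36
New area = 19.2 * 36
New area = 691.2
691.2 m^2


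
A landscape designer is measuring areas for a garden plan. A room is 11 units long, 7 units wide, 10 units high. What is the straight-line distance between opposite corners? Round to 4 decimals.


Shape: rectangular box (space diagonal)
l = 11 units, w = 7 units, h = 10 units
Visualize: the diagonal of the base, then a right triangle with that diagonal and the height.
Formula: d = sqrt(l^2 + w^2 + h^2)
l^2 + w^2 + h^2 = 121 + 49 + 100 = 270
d = sqrt(270)
d = 16.4317
16.4317 units


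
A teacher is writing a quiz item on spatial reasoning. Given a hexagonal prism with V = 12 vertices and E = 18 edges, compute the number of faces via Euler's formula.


Polyhedron: hexagonal prism
Euler's formula for convex polyhedra: V - E + F = 2
Given: V = 12 vertices and E = 18 edges
Solve for F:
F = 2 + E - V = 2 + 18 - 12 = 8
8 faces


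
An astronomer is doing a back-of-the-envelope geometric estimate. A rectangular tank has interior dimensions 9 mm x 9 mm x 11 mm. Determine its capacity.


Shape: rectangular prism
l = 9 mm, w = 9 mm, h = 11 mm
Formula: V = l * w * h
V = 9 * 9 * 11
V = 81 * 11
V = 891
891 mm^3


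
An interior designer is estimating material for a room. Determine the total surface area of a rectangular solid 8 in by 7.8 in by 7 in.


Shape: rectangular prism
l = 8 in, w = 7.8 in, h = 7 in
Formula: SA = 2(lw + lh + wh)
lw = 62.4, lh = 56, wh = 54.6
lw + lh + wh = 173
SA = 2 * 173
SA = 346
346 in^2


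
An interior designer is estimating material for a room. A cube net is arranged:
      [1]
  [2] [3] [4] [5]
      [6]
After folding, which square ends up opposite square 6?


Net: cross layout. Take square 3 as the base (bottom).
Fold the four squares in the horizontal row up around 3: 2 -> left, 4 -> right, 5 wraps to the top.
Fold 1 and 6 up from 3: 1 -> back, 6 -> front.
Opposite pairs are therefore: (1, 6), (2, 4), (3, 5).
Face 6 is opposite face 1.
face 1


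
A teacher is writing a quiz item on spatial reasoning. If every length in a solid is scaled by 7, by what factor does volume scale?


Linear scale factor k = 7
Rule: under a linear scaling by k, volumes scale by k^3.
k^3 = 7 * 7 * 7
k^3 = 49 * 7
k^3 = 343
Volume scales by a factor of 343.
343 (dimensionless)
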